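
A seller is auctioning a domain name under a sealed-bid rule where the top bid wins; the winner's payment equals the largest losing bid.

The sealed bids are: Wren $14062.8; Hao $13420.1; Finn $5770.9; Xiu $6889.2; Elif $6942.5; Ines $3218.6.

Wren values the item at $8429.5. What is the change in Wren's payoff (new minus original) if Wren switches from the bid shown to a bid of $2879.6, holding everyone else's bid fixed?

The highest bid among the other bidders is $13420.1; Wren's bid doesn't change that.
Original bid $14062.8: Wren is highest, pays the top rival bid $13420.1; payoff $8429.5 − $13420.1 = −$4990.6.
Alternative bid $2879.6: Wren is not highest (top rival bid is $13420.1); payoff $0.
Change in payoff = $0 − (−$4990.6) = $4990.6.

$4990.6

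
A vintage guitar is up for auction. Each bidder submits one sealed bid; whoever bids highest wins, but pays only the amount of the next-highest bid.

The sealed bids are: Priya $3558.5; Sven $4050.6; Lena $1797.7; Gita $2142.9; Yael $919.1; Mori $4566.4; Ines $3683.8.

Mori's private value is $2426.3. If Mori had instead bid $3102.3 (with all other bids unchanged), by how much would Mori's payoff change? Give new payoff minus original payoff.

$1624.3

The highest bid among the other bidders is $4050.6; Mori's bid doesn't change that.
Original bid $4566.4: Mori is highest, pays the top rival bid $4050.6; payoff $2426.3 − $4050.6 = −$1624.3.
Alternative bid $3102.3: Mori is not highest (top rival bid is $4050.6); payoff $0.
Change in payoff = $0 − (−$1624.3) = $1624.3.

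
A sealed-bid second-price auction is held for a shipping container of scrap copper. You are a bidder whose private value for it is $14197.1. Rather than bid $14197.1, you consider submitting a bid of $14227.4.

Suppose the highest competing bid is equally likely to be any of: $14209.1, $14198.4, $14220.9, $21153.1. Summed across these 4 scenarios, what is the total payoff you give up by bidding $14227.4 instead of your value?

The deviation costs you only when the competing bid falls strictly between $14197.1 and $14227.4; elsewhere both bids give the same outcome.
$14209.1: truthful payoff $0, deviation payoff −$12 → loss $12.
$14198.4: truthful payoff $0, deviation payoff −$1.3 → loss $1.3.
$14220.9: truthful payoff $0, deviation payoff −$23.8 → loss $23.8.
$21153.1: outcomes coincide → loss $0.
Total loss = $12 + $1.3 + $23.8 = $37.1.

$37.1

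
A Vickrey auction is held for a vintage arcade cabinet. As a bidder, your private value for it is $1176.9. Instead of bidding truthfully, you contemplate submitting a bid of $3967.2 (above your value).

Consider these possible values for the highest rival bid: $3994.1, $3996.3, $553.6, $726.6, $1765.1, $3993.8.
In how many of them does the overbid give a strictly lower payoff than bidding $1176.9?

1

The deviation hurts exactly when the highest competing bid lies strictly between $1176.9 and $3967.2 — overbidding then wins at a price above your value.
$3994.1: above both → same outcome either way.
$3996.3: above both → same outcome either way.
$553.6: below both → same outcome either way.
$726.6: below both → same outcome either way.
$1765.1: inside the interval → strictly worse (loss $588.2).
$3993.8: above both → same outcome either way.
Count: 1.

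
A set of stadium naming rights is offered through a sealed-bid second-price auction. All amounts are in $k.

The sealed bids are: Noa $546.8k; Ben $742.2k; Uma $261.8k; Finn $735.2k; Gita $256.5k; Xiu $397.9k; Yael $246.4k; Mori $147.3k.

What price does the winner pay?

Highest bid: Ben at $742.2k, so Ben wins.
Second-highest bid: Finn at $735.2k — that is the price the winner pays.

$735.2k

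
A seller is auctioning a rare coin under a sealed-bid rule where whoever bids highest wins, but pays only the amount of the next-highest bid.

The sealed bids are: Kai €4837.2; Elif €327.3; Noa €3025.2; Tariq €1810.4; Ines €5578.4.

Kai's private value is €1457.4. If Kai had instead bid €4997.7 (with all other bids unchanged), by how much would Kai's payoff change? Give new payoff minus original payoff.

The highest bid among the other bidders is €5578.4; Kai's bid doesn't change that.
Original bid €4837.2: Kai is not highest (top rival bid is €5578.4); payoff €0.
Alternative bid €4997.7: Kai is not highest (top rival bid is €5578.4); payoff €0.
Change in payoff = €0 − (€0) = €0.

€0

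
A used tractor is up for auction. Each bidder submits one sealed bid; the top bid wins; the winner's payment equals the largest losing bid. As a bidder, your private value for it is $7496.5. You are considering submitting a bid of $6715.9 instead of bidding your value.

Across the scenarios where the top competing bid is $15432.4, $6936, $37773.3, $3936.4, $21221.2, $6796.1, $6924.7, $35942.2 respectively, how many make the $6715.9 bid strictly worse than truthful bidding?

The deviation hurts exactly when the highest competing bid lies strictly between $6715.9 and $7496.5 — underbidding then forfeits a profitable win.
$15432.4: above both → same outcome either way.
$6936: inside the interval → strictly worse (loss $560.5).
$37773.3: above both → same outcome either way.
$3936.4: below both → same outcome either way.
$21221.2: above both → same outcome either way.
$6796.1: inside the interval → strictly worse (loss $700.4).
$6924.7: inside the interval → strictly worse (loss $571.8).
$35942.2: above both → same outcome either way.
Count: 3.

3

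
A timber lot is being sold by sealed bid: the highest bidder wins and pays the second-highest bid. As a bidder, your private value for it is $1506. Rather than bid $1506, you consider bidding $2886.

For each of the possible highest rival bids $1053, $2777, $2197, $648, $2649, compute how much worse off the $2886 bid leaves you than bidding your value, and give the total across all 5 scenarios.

The deviation costs you only when the competing bid falls strictly between $1506 and $2886; elsewhere both bids give the same outcome.
$1053: outcomes coincide → loss $0.
$2777: truthful payoff $0, deviation payoff −$1271 → loss $1271.
$2197: truthful payoff $0, deviation payoff −$691 → loss $691.
$648: outcomes coincide → loss $0.
$2649: truthful payoff $0, deviation payoff −$1143 → loss $1143.
Total loss = $1271 + $691 + $1143 = $3105.
Truthful bidding weakly dominates here: raising your bid can only win items priced above your value, and lowering it can only forfeit items priced below.

$3105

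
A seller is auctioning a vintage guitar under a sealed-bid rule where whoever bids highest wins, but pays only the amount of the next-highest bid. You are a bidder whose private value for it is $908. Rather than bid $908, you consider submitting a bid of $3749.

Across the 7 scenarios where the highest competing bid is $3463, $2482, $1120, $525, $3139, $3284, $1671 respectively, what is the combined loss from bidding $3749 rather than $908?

$9711

The deviation costs you only when the competing bid falls strictly between $908 and $3749; elsewhere both bids give the same outcome.
$3463: truthful payoff $0, deviation payoff −$2555 → loss $2555.
$2482: truthful payoff $0, deviation payoff −$1574 → loss $1574.
$1120: truthful payoff $0, deviation payoff −$212 → loss $212.
$525: outcomes coincide → loss $0.
$3139: truthful payoff $0, deviation payoff −$2231 → loss $2231.
$3284: truthful payoff $0, deviation payoff −$2376 → loss $2376.
$1671: truthful payoff $0, deviation payoff −$763 → loss $763.
Total loss = $2555 + $1574 + $212 + $2231 + $2376 + $763 = $9711.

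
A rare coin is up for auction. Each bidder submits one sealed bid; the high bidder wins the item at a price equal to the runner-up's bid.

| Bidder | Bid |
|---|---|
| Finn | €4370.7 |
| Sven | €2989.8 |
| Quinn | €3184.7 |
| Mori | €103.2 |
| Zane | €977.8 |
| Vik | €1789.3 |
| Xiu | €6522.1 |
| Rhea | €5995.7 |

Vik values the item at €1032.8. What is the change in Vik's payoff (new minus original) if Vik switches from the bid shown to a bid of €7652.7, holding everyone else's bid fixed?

The highest bid among the other bidders is €6522.1; Vik's bid doesn't change that.
Original bid €1789.3: Vik is not highest (top rival bid is €6522.1); payoff €0.
Alternative bid €7652.7: Vik is highest, pays the top rival bid €6522.1; payoff €1032.8 − €6522.1 = −€5489.3.
Change in payoff = −€5489.3 − (€0) = −€5489.3.

−€5489.3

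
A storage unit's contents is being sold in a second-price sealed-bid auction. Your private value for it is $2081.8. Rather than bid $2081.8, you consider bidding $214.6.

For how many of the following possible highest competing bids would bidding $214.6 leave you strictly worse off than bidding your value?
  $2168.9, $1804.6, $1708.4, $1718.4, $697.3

The deviation hurts exactly when the highest competing bid lies strictly between $214.6 and $2081.8 — underbidding then forfeits a profitable win.
$2168.9: above both → same outcome either way.
$1804.6: inside the interval → strictly worse (loss $277.2).
$1708.4: inside the interval → strictly worse (loss $373.4).
$1718.4: inside the interval → strictly worse (loss $363.4).
$697.3: inside the interval → strictly worse (loss $1384.5).
Count: 4.

4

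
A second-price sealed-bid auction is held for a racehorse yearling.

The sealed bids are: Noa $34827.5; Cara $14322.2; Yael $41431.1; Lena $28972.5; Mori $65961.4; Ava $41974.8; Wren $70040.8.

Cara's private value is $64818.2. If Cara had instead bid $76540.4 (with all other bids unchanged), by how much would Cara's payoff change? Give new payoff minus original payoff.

−$5222.6

The highest bid among the other bidders is $70040.8; Cara's bid doesn't change that.
Original bid $14322.2: Cara is not highest (top rival bid is $70040.8); payoff $0.
Alternative bid $76540.4: Cara is highest, pays the top rival bid $70040.8; payoff $64818.2 − $70040.8 = −$5222.6.
Change in payoff = −$5222.6 − ($0) = −$5222.6.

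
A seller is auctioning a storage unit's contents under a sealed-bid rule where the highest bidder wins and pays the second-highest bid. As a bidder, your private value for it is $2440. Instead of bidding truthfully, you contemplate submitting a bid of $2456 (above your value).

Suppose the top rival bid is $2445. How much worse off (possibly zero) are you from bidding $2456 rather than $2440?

Bidding your value $2440: you lose (since $2440 < $2445). Payoff $0.
Bidding $2456: you win and pay $2445. Payoff $2440 − $2445 = −$5.
The competing bid $2445 lies between your value and your inflated bid, so overbidding wins an item priced above your value.
Loss from deviating = $0 − (−$5) = $5.
Truthful bidding weakly dominates here: raising your bid can only win items priced above your value, and lowering it can only forfeit items priced below.

$5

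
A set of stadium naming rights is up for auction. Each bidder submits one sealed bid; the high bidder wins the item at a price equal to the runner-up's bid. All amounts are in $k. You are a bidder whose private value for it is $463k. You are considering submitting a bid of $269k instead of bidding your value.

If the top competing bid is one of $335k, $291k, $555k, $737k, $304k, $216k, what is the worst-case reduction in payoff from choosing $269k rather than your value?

$335k: truthful gives $128k, deviation gives $0k → loss $128k.
$291k: truthful gives $172k, deviation gives $0k → loss $172k.
$555k: same outcome either way → loss $0k.
$737k: same outcome either way → loss $0k.
$304k: truthful gives $159k, deviation gives $0k → loss $159k.
$216k: same outcome either way → loss $0k.
Maximum loss: $172k.

$172k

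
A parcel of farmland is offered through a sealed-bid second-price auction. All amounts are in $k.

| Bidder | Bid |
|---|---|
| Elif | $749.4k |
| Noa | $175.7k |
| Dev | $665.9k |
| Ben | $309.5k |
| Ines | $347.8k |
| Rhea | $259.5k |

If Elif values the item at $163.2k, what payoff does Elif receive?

Highest bid: Elif at $749.4k, so Elif wins.
Second-highest bid: Dev at $665.9k — that is the price the winner pays.
Elif's payoff = value − price = $163.2k − $665.9k = −$502.7k.

−$502.7k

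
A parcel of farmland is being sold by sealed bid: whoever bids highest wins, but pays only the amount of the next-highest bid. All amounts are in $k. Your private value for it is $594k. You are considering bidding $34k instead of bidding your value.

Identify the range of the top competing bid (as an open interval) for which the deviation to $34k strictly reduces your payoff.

If the competing bid is below $34k, both bids win at the same price — no difference.
If it is above $594k, both bids lose — no difference.
If it lies strictly between $34k and $594k, bidding your value wins at a price below your value (positive payoff) while bidding $34k loses (payoff 0).
So the deviation strictly hurts on the open interval ($34k, $594k).
In a second-price auction your bid sets only whether you win, not what you pay, so bidding your true value is weakly dominant.

($34k, $594k)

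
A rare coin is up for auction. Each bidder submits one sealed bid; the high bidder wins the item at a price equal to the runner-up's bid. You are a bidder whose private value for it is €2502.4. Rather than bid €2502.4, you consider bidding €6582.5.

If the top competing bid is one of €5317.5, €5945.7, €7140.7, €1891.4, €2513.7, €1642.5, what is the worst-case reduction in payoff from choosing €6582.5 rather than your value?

€5317.5: truthful gives €0, deviation gives −€2815.1 → loss €2815.1.
€5945.7: truthful gives €0, deviation gives −€3443.3 → loss €3443.3.
€7140.7: same outcome either way → loss €0.
€1891.4: same outcome either way → loss €0.
€2513.7: truthful gives €0, deviation gives −€11.3 → loss €11.3.
€1642.5: same outcome either way → loss €0.
Maximum loss: €3443.3.

€3443.3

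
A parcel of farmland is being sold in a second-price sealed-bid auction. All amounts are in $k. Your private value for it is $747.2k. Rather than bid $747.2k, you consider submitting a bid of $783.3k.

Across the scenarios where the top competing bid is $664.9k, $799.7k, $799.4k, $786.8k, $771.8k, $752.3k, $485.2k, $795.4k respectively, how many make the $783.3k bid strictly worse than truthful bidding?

2

The deviation hurts exactly when the highest competing bid lies strictly between $747.2k and $783.3k — overbidding then wins at a price above your value.
$664.9k: below both → same outcome either way.
$799.7k: above both → same outcome either way.
$799.4k: above both → same outcome either way.
$786.8k: above both → same outcome either way.
$771.8k: inside the interval → strictly worse (loss $24.6k).
$752.3k: inside the interval → strictly worse (loss $5.1k).
$485.2k: below both → same outcome either way.
$795.4k: above both → same outcome either way.
Count: 2.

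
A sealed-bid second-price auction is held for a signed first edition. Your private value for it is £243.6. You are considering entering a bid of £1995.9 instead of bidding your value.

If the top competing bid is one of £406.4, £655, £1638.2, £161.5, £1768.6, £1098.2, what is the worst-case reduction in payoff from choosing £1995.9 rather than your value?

£406.4: truthful gives £0, deviation gives −£162.8 → loss £162.8.
£655: truthful gives £0, deviation gives −£411.4 → loss £411.4.
£1638.2: truthful gives £0, deviation gives −£1394.6 → loss £1394.6.
£161.5: same outcome either way → loss £0.
£1768.6: truthful gives £0, deviation gives −£1525 → loss £1525.
£1098.2: truthful gives £0, deviation gives −£854.6 → loss £854.6.
Maximum loss: £1525.

£1525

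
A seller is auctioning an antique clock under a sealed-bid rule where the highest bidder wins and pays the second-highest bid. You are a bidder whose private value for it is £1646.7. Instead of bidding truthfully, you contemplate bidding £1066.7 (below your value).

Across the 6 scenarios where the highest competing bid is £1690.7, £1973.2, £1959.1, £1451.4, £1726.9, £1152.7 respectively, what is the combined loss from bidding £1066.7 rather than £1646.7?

The deviation costs you only when the competing bid falls strictly between £1066.7 and £1646.7; elsewhere both bids give the same outcome.
£1690.7: outcomes coincide → loss £0.
£1973.2: outcomes coincide → loss £0.
£1959.1: outcomes coincide → loss £0.
£1451.4: truthful payoff £195.3, deviation payoff £0 → loss £195.3.
£1726.9: outcomes coincide → loss £0.
£1152.7: truthful payoff £494, deviation payoff £0 → loss £494.
Total loss = £195.3 + £494 = £689.3.

£689.3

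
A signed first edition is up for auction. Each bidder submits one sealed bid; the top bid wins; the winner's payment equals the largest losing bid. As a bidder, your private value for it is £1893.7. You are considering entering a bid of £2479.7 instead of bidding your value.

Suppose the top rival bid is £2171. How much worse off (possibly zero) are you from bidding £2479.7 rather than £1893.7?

Bidding your value £1893.7: you lose (since £1893.7 < £2171). Payoff £0.
Bidding £2479.7: you win and pay £2171. Payoff £1893.7 − £2171 = −£277.3.
The competing bid £2171 lies between your value and your inflated bid, so overbidding wins an item priced above your value.
Loss from deviating = £0 − (−£277.3) = £277.3.

£277.3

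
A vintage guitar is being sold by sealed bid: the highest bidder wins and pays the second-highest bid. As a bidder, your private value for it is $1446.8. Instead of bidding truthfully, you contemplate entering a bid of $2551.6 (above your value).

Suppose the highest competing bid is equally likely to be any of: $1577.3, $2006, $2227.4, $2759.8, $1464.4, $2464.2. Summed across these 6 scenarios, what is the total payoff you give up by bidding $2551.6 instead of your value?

The deviation costs you only when the competing bid falls strictly between $1446.8 and $2551.6; elsewhere both bids give the same outcome.
$1577.3: truthful payoff $0, deviation payoff −$130.5 → loss $130.5.
$2006: truthful payoff $0, deviation payoff −$559.2 → loss $559.2.
$2227.4: truthful payoff $0, deviation payoff −$780.6 → loss $780.6.
$2759.8: outcomes coincide → loss $0.
$1464.4: truthful payoff $0, deviation payoff −$17.6 → loss $17.6.
$2464.2: truthful payoff $0, deviation payoff −$1017.4 → loss $1017.4.
Total loss = $130.5 + $559.2 + $780.6 + $17.6 + $1017.4 = $2505.3.
Truthful bidding weakly dominates here: raising your bid can only win items priced above your value, and lowering it can only forfeit items priced below.

$2505.3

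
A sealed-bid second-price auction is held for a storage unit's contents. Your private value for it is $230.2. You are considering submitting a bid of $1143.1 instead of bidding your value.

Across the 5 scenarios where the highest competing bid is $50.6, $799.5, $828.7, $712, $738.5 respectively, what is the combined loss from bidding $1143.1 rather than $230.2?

$2157.9

The deviation costs you only when the competing bid falls strictly between $230.2 and $1143.1; elsewhere both bids give the same outcome.
$50.6: outcomes coincide → loss $0.
$799.5: truthful payoff $0, deviation payoff −$569.3 → loss $569.3.
$828.7: truthful payoff $0, deviation payoff −$598.5 → loss $598.5.
$712: truthful payoff $0, deviation payoff −$481.8 → loss $481.8.
$738.5: truthful payoff $0, deviation payoff −$508.3 → loss $508.3.
Total loss = $569.3 + $598.5 + $481.8 + $508.3 = $2157.9.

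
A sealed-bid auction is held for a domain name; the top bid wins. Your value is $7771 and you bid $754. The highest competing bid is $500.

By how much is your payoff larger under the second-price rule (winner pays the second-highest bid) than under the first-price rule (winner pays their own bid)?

You have the highest bid, so you win under either rule.
Second-price: pay $500 → payoff $7271.
First-price: pay your own bid $754 → payoff $7017.
Difference = $7271 − ($7017) = $254.

$254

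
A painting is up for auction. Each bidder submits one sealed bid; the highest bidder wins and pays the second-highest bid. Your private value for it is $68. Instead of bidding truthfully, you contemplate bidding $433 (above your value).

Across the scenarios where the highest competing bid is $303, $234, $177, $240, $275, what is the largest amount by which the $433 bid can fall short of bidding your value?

$235

$303: truthful gives $0, deviation gives −$235 → loss $235.
$234: truthful gives $0, deviation gives −$166 → loss $166.
$177: truthful gives $0, deviation gives −$109 → loss $109.
$240: truthful gives $0, deviation gives −$172 → loss $172.
$275: truthful gives $0, deviation gives −$207 → loss $207.
Maximum loss: $235.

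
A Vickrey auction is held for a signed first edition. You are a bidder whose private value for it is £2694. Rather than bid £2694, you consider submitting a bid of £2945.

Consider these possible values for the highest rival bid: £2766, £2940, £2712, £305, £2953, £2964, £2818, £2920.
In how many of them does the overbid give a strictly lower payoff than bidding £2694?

5

The deviation hurts exactly when the highest competing bid lies strictly between £2694 and £2945 — overbidding then wins at a price above your value.
£2766: inside the interval → strictly worse (loss £72).
£2940: inside the interval → strictly worse (loss £246).
£2712: inside the interval → strictly worse (loss £18).
£305: below both → same outcome either way.
£2953: above both → same outcome either way.
£2964: above both → same outcome either way.
£2818: inside the interval → strictly worse (loss £124).
£2920: inside the interval → strictly worse (loss £226).
Count: 5.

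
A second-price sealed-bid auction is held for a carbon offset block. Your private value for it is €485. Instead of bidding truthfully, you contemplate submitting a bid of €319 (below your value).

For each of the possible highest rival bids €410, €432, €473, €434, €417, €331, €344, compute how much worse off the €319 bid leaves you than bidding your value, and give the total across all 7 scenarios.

€554

The deviation costs you only when the competing bid falls strictly between €319 and €485; elsewhere both bids give the same outcome.
€410: truthful payoff €75, deviation payoff €0 → loss €75.
€432: truthful payoff €53, deviation payoff €0 → loss €53.
€473: truthful payoff €12, deviation payoff €0 → loss €12.
€434: truthful payoff €51, deviation payoff €0 → loss €51.
€417: truthful payoff €68, deviation payoff €0 → loss €68.
€331: truthful payoff €154, deviation payoff €0 → loss €154.
€344: truthful payoff €141, deviation payoff €0 → loss €141.
Total loss = €75 + €53 + €12 + €51 + €68 + €154 + €141 = €554.
In a second-price auction your bid sets only whether you win, not what you pay, so bidding your true value is weakly dominant.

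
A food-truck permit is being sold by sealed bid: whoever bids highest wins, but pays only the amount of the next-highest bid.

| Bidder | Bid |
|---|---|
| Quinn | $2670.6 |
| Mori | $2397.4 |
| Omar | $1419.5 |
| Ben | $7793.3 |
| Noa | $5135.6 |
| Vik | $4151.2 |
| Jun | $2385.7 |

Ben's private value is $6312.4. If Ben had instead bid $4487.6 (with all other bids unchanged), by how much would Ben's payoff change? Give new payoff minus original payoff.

The highest bid among the other bidders is $5135.6; Ben's bid doesn't change that.
Original bid $7793.3: Ben is highest, pays the top rival bid $5135.6; payoff $6312.4 − $5135.6 = $1176.8.
Alternative bid $4487.6: Ben is not highest (top rival bid is $5135.6); payoff $0.
Change in payoff = $0 − ($1176.8) = −$1176.8.

−$1176.8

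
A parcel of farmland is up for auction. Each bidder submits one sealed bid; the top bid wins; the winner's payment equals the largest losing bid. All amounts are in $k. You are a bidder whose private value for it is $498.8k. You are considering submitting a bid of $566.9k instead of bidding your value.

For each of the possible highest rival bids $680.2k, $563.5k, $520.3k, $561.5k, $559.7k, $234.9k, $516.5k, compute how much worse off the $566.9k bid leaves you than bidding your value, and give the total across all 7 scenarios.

$227.5k

The deviation costs you only when the competing bid falls strictly between $498.8k and $566.9k; elsewhere both bids give the same outcome.
$680.2k: outcomes coincide → loss $0k.
$563.5k: truthful payoff $0k, deviation payoff −$64.7k → loss $64.7k.
$520.3k: truthful payoff $0k, deviation payoff −$21.5k → loss $21.5k.
$561.5k: truthful payoff $0k, deviation payoff −$62.7k → loss $62.7k.
$559.7k: truthful payoff $0k, deviation payoff −$60.9k → loss $60.9k.
$234.9k: outcomes coincide → loss $0k.
$516.5k: truthful payoff $0k, deviation payoff −$17.7k → loss $17.7k.
Total loss = $64.7k + $21.5k + $62.7k + $60.9k + $17.7k = $227.5k.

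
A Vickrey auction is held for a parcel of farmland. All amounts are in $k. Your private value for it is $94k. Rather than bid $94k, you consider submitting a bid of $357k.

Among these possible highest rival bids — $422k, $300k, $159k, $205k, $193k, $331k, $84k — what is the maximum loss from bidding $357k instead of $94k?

$422k: same outcome either way → loss $0k.
$300k: truthful gives $0k, deviation gives −$206k → loss $206k.
$159k: truthful gives $0k, deviation gives −$65k → loss $65k.
$205k: truthful gives $0k, deviation gives −$111k → loss $111k.
$193k: truthful gives $0k, deviation gives −$99k → loss $99k.
$331k: truthful gives $0k, deviation gives −$237k → loss $237k.
$84k: same outcome either way → loss $0k.
Maximum loss: $237k.

$237k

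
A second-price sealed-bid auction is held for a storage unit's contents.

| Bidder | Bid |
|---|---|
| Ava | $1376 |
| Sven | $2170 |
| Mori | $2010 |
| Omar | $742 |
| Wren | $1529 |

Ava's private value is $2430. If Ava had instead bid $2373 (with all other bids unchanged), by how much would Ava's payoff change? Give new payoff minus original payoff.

$260

The highest bid among the other bidders is $2170; Ava's bid doesn't change that.
Original bid $1376: Ava is not highest (top rival bid is $2170); payoff $0.
Alternative bid $2373: Ava is highest, pays the top rival bid $2170; payoff $2430 − $2170 = $260.
Change in payoff = $260 − ($0) = $260.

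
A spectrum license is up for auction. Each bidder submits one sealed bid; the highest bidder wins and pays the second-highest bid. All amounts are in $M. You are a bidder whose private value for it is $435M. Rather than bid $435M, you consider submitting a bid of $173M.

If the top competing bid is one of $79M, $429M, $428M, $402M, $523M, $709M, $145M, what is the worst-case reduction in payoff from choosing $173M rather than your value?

$79M: same outcome either way → loss $0M.
$429M: truthful gives $6M, deviation gives $0M → loss $6M.
$428M: truthful gives $7M, deviation gives $0M → loss $7M.
$402M: truthful gives $33M, deviation gives $0M → loss $33M.
$523M: same outcome either way → loss $0M.
$709M: same outcome either way → loss $0M.
$145M: same outcome either way → loss $0M.
Maximum loss: $33M.

$33M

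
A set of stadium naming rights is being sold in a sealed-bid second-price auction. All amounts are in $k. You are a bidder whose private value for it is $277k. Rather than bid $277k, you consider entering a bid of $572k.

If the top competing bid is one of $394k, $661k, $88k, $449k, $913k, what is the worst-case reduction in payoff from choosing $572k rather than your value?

$172k

$394k: truthful gives $0k, deviation gives −$117k → loss $117k.
$661k: same outcome either way → loss $0k.
$88k: same outcome either way → loss $0k.
$449k: truthful gives $0k, deviation gives −$172k → loss $172k.
$913k: same outcome either way → loss $0k.
Maximum loss: $172k.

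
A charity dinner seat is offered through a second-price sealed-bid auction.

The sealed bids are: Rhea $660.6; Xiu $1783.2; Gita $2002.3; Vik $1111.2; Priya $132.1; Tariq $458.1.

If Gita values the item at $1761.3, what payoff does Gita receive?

−$21.9

Highest bid: Gita at $2002.3, so Gita wins.
Second-highest bid: Xiu at $1783.2 — that is the price the winner pays.
Gita's payoff = value − price = $1761.3 − $1783.2 = −$21.9.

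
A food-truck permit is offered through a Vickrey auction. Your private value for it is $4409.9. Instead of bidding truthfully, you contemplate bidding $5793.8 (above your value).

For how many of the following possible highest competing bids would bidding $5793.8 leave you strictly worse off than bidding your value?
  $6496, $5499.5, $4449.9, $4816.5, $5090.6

4

The deviation hurts exactly when the highest competing bid lies strictly between $4409.9 and $5793.8 — overbidding then wins at a price above your value.
$6496: above both → same outcome either way.
$5499.5: inside the interval → strictly worse (loss $1089.6).
$4449.9: inside the interval → strictly worse (loss $40).
$4816.5: inside the interval → strictly worse (loss $406.6).
$5090.6: inside the interval → strictly worse (loss $680.7).
Count: 4.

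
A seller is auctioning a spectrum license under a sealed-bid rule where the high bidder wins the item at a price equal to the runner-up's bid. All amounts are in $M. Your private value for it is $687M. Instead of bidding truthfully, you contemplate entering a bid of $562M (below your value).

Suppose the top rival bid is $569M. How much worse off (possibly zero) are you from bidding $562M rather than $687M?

Bidding your value $687M: you win (since $687M > $569M) and pay $569M. Payoff $118M.
Bidding $562M: you lose. Payoff $0M.
The competing bid $569M lies between your shaded bid and your value, so underbidding forfeits an item you could have won at a profitable price.
Loss from deviating = $118M − ($0M) = $118M.

$118M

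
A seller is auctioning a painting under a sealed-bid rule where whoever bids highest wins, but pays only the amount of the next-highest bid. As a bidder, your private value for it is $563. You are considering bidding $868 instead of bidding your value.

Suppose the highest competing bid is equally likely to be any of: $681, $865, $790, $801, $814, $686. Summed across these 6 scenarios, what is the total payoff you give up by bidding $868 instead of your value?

The deviation costs you only when the competing bid falls strictly between $563 and $868; elsewhere both bids give the same outcome.
$681: truthful payoff $0, deviation payoff −$118 → loss $118.
$865: truthful payoff $0, deviation payoff −$302 → loss $302.
$790: truthful payoff $0, deviation payoff −$227 → loss $227.
$801: truthful payoff $0, deviation payoff −$238 → loss $238.
$814: truthful payoff $0, deviation payoff −$251 → loss $251.
$686: truthful payoff $0, deviation payoff −$123 → loss $123.
Total loss = $118 + $302 + $227 + $238 + $251 + $123 = $1259.

$1259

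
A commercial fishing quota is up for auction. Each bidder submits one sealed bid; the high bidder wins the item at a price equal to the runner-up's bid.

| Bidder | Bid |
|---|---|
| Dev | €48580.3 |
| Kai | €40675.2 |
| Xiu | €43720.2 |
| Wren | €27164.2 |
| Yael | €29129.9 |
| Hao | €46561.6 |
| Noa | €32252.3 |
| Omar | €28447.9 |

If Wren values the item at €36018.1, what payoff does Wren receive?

Highest bid: Dev at €48580.3, so Dev wins.
Second-highest bid: Hao at €46561.6 — that is the price the winner pays.
Wren did not win, so Wren pays nothing and receives nothing: payoff €0.

€0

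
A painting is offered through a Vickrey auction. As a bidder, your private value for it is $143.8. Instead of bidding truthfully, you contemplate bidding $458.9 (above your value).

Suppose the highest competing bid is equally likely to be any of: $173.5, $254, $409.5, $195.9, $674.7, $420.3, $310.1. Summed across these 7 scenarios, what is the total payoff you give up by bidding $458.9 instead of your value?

$900.5

The deviation costs you only when the competing bid falls strictly between $143.8 and $458.9; elsewhere both bids give the same outcome.
$173.5: truthful payoff $0, deviation payoff −$29.7 → loss $29.7.
$254: truthful payoff $0, deviation payoff −$110.2 → loss $110.2.
$409.5: truthful payoff $0, deviation payoff −$265.7 → loss $265.7.
$195.9: truthful payoff $0, deviation payoff −$52.1 → loss $52.1.
$674.7: outcomes coincide → loss $0.
$420.3: truthful payoff $0, deviation payoff −$276.5 → loss $276.5.
$310.1: truthful payoff $0, deviation payoff −$166.3 → loss $166.3.
Total loss = $29.7 + $110.2 + $265.7 + $52.1 + $276.5 + $166.3 = $900.5.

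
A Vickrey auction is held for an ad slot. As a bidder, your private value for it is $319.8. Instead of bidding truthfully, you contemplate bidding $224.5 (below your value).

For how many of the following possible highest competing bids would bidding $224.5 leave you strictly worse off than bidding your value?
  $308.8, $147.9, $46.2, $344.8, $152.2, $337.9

The deviation hurts exactly when the highest competing bid lies strictly between $224.5 and $319.8 — underbidding then forfeits a profitable win.
$308.8: inside the interval → strictly worse (loss $11).
$147.9: below both → same outcome either way.
$46.2: below both → same outcome either way.
$344.8: above both → same outcome either way.
$152.2: below both → same outcome either way.
$337.9: above both → same outcome either way.
Count: 1.

1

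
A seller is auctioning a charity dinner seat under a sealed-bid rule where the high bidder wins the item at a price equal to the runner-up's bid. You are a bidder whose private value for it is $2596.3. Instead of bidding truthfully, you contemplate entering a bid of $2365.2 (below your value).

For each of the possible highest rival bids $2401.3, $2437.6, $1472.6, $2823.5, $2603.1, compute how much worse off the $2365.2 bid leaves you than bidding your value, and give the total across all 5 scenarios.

$353.7

The deviation costs you only when the competing bid falls strictly between $2365.2 and $2596.3; elsewhere both bids give the same outcome.
$2401.3: truthful payoff $195, deviation payoff $0 → loss $195.
$2437.6: truthful payoff $158.7, deviation payoff $0 → loss $158.7.
$1472.6: outcomes coincide → loss $0.
$2823.5: outcomes coincide → loss $0.
$2603.1: outcomes coincide → loss $0.
Total loss = $195 + $158.7 = $353.7.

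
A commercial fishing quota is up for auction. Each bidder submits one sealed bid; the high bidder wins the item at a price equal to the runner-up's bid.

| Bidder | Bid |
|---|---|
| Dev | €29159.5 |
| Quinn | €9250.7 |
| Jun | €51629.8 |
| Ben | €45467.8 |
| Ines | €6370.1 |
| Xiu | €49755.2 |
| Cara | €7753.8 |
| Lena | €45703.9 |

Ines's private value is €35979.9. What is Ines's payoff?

Highest bid: Jun at €51629.8, so Jun wins.
Second-highest bid: Xiu at €49755.2 — that is the price the winner pays.
Ines did not win, so Ines pays nothing and receives nothing: payoff €0.

€0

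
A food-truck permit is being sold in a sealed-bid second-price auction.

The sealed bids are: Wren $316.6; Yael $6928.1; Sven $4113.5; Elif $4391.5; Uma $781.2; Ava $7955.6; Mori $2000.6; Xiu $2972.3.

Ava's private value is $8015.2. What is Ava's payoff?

Highest bid: Ava at $7955.6, so Ava wins.
Second-highest bid: Yael at $6928.1 — that is the price the winner pays.
Ava's payoff = value − price = $8015.2 − $6928.1 = $1087.1.

$1087.1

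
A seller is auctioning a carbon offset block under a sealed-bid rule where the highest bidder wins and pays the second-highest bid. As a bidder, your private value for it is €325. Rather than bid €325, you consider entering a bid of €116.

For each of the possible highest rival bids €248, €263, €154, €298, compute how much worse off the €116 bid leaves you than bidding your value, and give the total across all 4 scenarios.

The deviation costs you only when the competing bid falls strictly between €116 and €325; elsewhere both bids give the same outcome.
€248: truthful payoff €77, deviation payoff €0 → loss €77.
€263: truthful payoff €62, deviation payoff €0 → loss €62.
€154: truthful payoff €171, deviation payoff €0 → loss €171.
€298: truthful payoff €27, deviation payoff €0 → loss €27.
Total loss = €77 + €62 + €171 + €27 = €337.

€337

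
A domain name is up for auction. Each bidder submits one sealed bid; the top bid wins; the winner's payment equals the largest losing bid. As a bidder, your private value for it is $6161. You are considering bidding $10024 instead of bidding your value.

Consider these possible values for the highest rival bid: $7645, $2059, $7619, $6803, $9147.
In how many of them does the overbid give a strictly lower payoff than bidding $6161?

4

The deviation hurts exactly when the highest competing bid lies strictly between $6161 and $10024 — overbidding then wins at a price above your value.
$7645: inside the interval → strictly worse (loss $1484).
$2059: below both → same outcome either way.
$7619: inside the interval → strictly worse (loss $1458).
$6803: inside the interval → strictly worse (loss $642).
$9147: inside the interval → strictly worse (loss $2986).
Count: 4.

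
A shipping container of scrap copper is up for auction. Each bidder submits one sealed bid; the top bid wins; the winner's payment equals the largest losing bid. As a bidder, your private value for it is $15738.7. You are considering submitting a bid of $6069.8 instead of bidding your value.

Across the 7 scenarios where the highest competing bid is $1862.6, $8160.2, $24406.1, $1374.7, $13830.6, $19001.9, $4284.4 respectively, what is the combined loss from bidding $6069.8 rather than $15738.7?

$9486.6

The deviation costs you only when the competing bid falls strictly between $6069.8 and $15738.7; elsewhere both bids give the same outcome.
$1862.6: outcomes coincide → loss $0.
$8160.2: truthful payoff $7578.5, deviation payoff $0 → loss $7578.5.
$24406.1: outcomes coincide → loss $0.
$1374.7: outcomes coincide → loss $0.
$13830.6: truthful payoff $1908.1, deviation payoff $0 → loss $1908.1.
$19001.9: outcomes coincide → loss $0.
$4284.4: outcomes coincide → loss $0.
Total loss = $7578.5 + $1908.1 = $9486.6.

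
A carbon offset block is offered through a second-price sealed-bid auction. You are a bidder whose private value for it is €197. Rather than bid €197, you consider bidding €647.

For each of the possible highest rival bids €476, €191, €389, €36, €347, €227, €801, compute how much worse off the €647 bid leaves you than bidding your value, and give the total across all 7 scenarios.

The deviation costs you only when the competing bid falls strictly between €197 and €647; elsewhere both bids give the same outcome.
€476: truthful payoff €0, deviation payoff −€279 → loss €279.
€191: outcomes coincide → loss €0.
€389: truthful payoff €0, deviation payoff −€192 → loss €192.
€36: outcomes coincide → loss €0.
€347: truthful payoff €0, deviation payoff −€150 → loss €150.
€227: truthful payoff €0, deviation payoff −€30 → loss €30.
€801: outcomes coincide → loss €0.
Total loss = €279 + €192 + €150 + €30 = €651.

€651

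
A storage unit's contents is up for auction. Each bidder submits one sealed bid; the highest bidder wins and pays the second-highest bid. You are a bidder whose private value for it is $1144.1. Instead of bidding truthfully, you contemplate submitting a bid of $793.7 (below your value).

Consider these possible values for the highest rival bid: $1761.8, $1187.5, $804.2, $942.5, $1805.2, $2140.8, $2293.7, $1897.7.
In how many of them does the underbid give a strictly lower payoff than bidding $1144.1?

The deviation hurts exactly when the highest competing bid lies strictly between $793.7 and $1144.1 — underbidding then forfeits a profitable win.
$1761.8: above both → same outcome either way.
$1187.5: above both → same outcome either way.
$804.2: inside the interval → strictly worse (loss $339.9).
$942.5: inside the interval → strictly worse (loss $201.6).
$1805.2: above both → same outcome either way.
$2140.8: above both → same outcome either way.
$2293.7: above both → same outcome either way.
$1897.7: above both → same outcome either way.
Count: 2.

2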